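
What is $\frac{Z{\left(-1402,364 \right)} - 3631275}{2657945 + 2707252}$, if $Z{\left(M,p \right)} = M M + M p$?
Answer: $- \frac{725333}{1788399} \approx -0.40558$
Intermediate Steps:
$Z{\left(M,p \right)} = M^{2} + M p$
$\frac{Z{\left(-1402,364 \right)} - 3631275}{2657945 + 2707252} = \frac{- 1402 \left(-1402 + 364\right) - 3631275}{2657945 + 2707252} = \frac{\left(-1402\right) \left(-1038\right) - 3631275}{5365197} = \left(1455276 - 3631275\right) \frac{1}{5365197} = \left(-2175999\right) \frac{1}{5365197} = - \frac{725333}{1788399}$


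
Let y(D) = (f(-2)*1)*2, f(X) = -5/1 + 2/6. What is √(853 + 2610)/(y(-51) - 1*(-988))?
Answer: 3*√3463/2936 ≈ 0.060130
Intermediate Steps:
f(X) = -14/3 (f(X) = -5*1 + 2*(⅙) = -5 + ⅓ = -14/3)
y(D) = -28/3 (y(D) = -14/3*1*2 = -14/3*2 = -28/3)
√(853 + 2610)/(y(-51) - 1*(-988)) = √(853 + 2610)/(-28/3 - 1*(-988)) = √3463/(-28/3 + 988) = √3463/(2936/3) = √3463*(3/2936) = 3*√3463/2936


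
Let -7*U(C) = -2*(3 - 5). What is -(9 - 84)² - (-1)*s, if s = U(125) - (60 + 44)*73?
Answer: -92523/7 ≈ -13218.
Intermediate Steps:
U(C) = -4/7 (U(C) = -(-2)*(3 - 5)/7 = -(-2)*(-2)/7 = -⅐*4 = -4/7)
s = -53148/7 (s = -4/7 - (60 + 44)*73 = -4/7 - 104*73 = -4/7 - 1*7592 = -4/7 - 7592 = -53148/7 ≈ -7592.6)
-(9 - 84)² - (-1)*s = -(9 - 84)² - (-1)*(-53148)/7 = -1*(-75)² - 1*53148/7 = -1*5625 - 53148/7 = -5625 - 53148/7 = -92523/7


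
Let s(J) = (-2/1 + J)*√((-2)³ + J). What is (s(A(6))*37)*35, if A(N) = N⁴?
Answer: 3351460*√322 ≈ 6.0140e+7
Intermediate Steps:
s(J) = √(-8 + J)*(-2 + J) (s(J) = (-2*1 + J)*√(-8 + J) = (-2 + J)*√(-8 + J) = √(-8 + J)*(-2 + J))
(s(A(6))*37)*35 = ((√(-8 + 6⁴)*(-2 + 6⁴))*37)*35 = ((√(-8 + 1296)*(-2 + 1296))*37)*35 = ((√1288*1294)*37)*35 = (((2*√322)*1294)*37)*35 = ((2588*√322)*37)*35 = (95756*√322)*35 = 3351460*√322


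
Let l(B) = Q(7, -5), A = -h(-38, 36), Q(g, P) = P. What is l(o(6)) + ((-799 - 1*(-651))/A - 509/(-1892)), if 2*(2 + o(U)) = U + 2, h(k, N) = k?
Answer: -310077/35948 ≈ -8.6257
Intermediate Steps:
o(U) = -1 + U/2 (o(U) = -2 + (U + 2)/2 = -2 + (2 + U)/2 = -2 + (1 + U/2) = -1 + U/2)
A = 38 (A = -1*(-38) = 38)
l(B) = -5
l(o(6)) + ((-799 - 1*(-651))/A - 509/(-1892)) = -5 + ((-799 - 1*(-651))/38 - 509/(-1892)) = -5 + ((-799 + 651)*(1/38) - 509*(-1/1892)) = -5 + (-148*1/38 + 509/1892) = -5 + (-74/19 + 509/1892) = -5 - 130337/35948 = -310077/35948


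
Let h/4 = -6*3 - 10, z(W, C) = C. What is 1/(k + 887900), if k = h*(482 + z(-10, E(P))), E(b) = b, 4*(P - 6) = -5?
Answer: 1/833384 ≈ 1.1999e-6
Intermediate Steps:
P = 19/4 (P = 6 + (¼)*(-5) = 6 - 5/4 = 19/4 ≈ 4.7500)
h = -112 (h = 4*(-6*3 - 10) = 4*(-18 - 10) = 4*(-28) = -112)
k = -54516 (k = -112*(482 + 19/4) = -112*1947/4 = -54516)
1/(k + 887900) = 1/(-54516 + 887900) = 1/833384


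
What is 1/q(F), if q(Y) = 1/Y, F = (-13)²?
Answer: 169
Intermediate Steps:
F = 169
1/q(F) = 1/(1/169) = 169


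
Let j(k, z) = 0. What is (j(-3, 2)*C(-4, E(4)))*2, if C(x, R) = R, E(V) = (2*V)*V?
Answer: 0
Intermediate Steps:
E(V) = 2*V²
(j(-3, 2)*C(-4, E(4)))*2 = (0*(2*4²))*2 = (0*(2*16))*2 = (0*32)*2 = 0*2 = 0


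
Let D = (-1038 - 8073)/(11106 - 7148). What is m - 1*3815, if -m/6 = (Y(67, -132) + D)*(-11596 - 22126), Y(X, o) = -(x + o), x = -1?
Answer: 52325925413/1979 ≈ 2.6441e+7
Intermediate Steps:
D = -9111/3958 ≈ -2.3019
Y(X, o) = 1 - o (Y(X, o) = -(-1 + o) = 1 - o)
m = 52333475298/1979 (m = -6*((1 - 1*(-132)) - 9111/3958)*(-11596 - 22126) = -6*((1 + 132) - 9111/3958)*(-33722) = -6*(133 - 9111/3958)*(-33722) = -1551909*(-33722)/1979 = -6*(-8722245883/1979) = 52333475298/1979 ≈ 2.6444e+7)
m - 1*3815 = 52333475298/1979 - 1*3815 = 52333475298/1979 - 3815 = 52325925413/1979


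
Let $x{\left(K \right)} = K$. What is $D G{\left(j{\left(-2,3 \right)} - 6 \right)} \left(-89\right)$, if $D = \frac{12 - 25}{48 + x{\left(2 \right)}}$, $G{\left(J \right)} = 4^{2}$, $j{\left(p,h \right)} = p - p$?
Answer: $\frac{9256}{25} \approx 370.24$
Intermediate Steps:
$j{\left(p,h \right)} = 0$
$G{\left(J \right)} = 16$
$D = - \frac{13}{50}$ ($D = \frac{12 - 25}{48 + 2} = - \frac{13}{50} \approx -0.26$)
$D G{\left(j{\left(-2,3 \right)} - 6 \right)} \left(-89\right) = \left(- \frac{13}{50}\right) 16 \left(-89\right) = \left(- \frac{104}{25}\right) \left(-89\right) = \frac{9256}{25}$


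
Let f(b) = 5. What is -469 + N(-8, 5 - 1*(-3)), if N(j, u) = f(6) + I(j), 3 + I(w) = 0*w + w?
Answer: -475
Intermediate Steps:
I(w) = -3 + w (I(w) = -3 + (0*w + w) = -3 + (0 + w) = -3 + w)
N(j, u) = 2 + j (N(j, u) = 5 + (-3 + j) = 2 + j)
-469 + N(-8, 5 - 1*(-3)) = -469 + (2 - 8) = -469 - 6 = -475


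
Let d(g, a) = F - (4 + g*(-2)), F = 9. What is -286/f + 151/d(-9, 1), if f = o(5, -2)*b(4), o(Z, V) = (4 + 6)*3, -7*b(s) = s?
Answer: 3953/780 ≈ 5.0679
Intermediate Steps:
b(s) = -s/7
o(Z, V) = 30 (o(Z, V) = 10*3 = 30)
f = -120/7 (f = 30*(-1/7*4) = 30*(-4/7) = -120/7 ≈ -17.143)
d(g, a) = 5 + 2*g (d(g, a) = 9 - (4 + g*(-2)) = 9 - (4 - 2*g) = 9 + (-4 + 2*g) = 5 + 2*g)
-286/f + 151/d(-9, 1) = -286/(-120/7) + 151/(5 + 2*(-9)) = -286*(-7/120) + 151/(5 - 18) = 1001/60 + 151/(-13) = 1001/60 + 151*(-1/13) = 1001/60 - 151/13 = 3953/780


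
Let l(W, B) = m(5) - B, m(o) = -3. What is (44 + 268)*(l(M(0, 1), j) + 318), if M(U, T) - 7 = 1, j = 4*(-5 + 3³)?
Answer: 70824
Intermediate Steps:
j = 88 (j = 4*(-5 + 27) = 4*22 = 88)
M(U, T) = 8 (M(U, T) = 7 + 1 = 8)
l(W, B) = -3 - B
(44 + 268)*(l(M(0, 1), j) + 318) = (44 + 268)*((-3 - 1*88) + 318) = 312*((-3 - 88) + 318) = 312*(-91 + 318) = 312*227 = 70824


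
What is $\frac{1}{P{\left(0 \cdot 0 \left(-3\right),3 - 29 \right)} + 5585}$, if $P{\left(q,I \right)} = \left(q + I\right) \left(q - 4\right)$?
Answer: $\frac{1}{5689} \approx 0.00017578$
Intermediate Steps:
$P{\left(q,I \right)} = \left(-4 + q\right) \left(I + q\right)$ ($P{\left(q,I \right)} = \left(I + q\right) \left(-4 + q\right) = \left(-4 + q\right) \left(I + q\right)$)
$\frac{1}{P{\left(0 \cdot 0 \left(-3\right),3 - 29 \right)} + 5585} = \frac{1}{\left(\left(0 \cdot 0 \left(-3\right)\right)^{2} - 4 \left(3 - 29\right) - 4 \cdot 0 \cdot 0 \left(-3\right) + \left(3 - 29\right) 0 \cdot 0 \left(-3\right)\right) + 5585} = \frac{1}{\left(\left(0 \left(-3\right)\right)^{2} - 4 \left(3 - 29\right) - 4 \cdot 0 \left(-3\right) + \left(3 - 29\right) 0 \left(-3\right)\right) + 5585} = \frac{1}{\left(0^{2} - -104 - 0 - 0\right) + 5585} = \frac{1}{\left(0 + 104 + 0 + 0\right) + 5585} = \frac{1}{104 + 5585} = \frac{1}{5689}$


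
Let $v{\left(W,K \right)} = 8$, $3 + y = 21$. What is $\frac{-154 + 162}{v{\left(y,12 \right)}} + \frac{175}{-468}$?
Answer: $\frac{293}{468} \approx 0.62607$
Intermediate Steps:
$y = 18$ ($y = -3 + 21 = 18$)
$\frac{-154 + 162}{v{\left(y,12 \right)}} + \frac{175}{-468} = \frac{-154 + 162}{8} + \frac{175}{-468} = 8 \cdot \frac{1}{8} + 175 \left(- \frac{1}{468}\right) = 1 - \frac{175}{468} = \frac{293}{468}$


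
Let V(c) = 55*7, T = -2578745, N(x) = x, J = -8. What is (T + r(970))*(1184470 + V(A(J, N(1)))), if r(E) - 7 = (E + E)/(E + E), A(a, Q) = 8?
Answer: -3055429428135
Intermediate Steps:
V(c) = 385
r(E) = 8 (r(E) = 7 + (E + E)/(E + E) = 7 + (2*E)/((2*E)) = 7 + (2*E)*(1/(2*E)) = 7 + 1 = 8)
(T + r(970))*(1184470 + V(A(J, N(1)))) = (-2578745 + 8)*(1184470 + 385) = -2578737*1184855 = -3055429428135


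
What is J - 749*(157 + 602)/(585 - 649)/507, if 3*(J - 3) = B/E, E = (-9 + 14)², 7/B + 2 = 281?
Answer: 4644274837/226324800 ≈ 20.520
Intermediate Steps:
B = 7/279 (B = 7/(-2 + 281) = 7/279 ≈ 0.025090)
E = 25 (E = 5² = 25)
J = 62782/20925 (J = 3 + ((7/279)/25)/3 = 3 + ((7/279)*(1/25))/3 = 3 + (⅓)*(7/6975) = 3 + 7/20925 = 62782/20925 ≈ 3.0003)
J - 749*(157 + 602)/(585 - 649)/507 = 62782/20925 - 749*(157 + 602)/(585 - 649)/507 = 62782/20925 - 749*759/(-64)/507 = 62782/20925 - 749*759*(-1/64)/507 = 62782/20925 - (-568491)/(64*507) = 62782/20925 - 749*(-253/10816) = 62782/20925 + 189497/10816 = 4644274837/226324800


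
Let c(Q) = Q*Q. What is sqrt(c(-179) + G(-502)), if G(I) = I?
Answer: sqrt(31539) ≈ 177.59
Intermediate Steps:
c(Q) = Q**2
sqrt(c(-179) + G(-502)) = sqrt((-179)**2 - 502) = sqrt(32041 - 502) = sqrt(31539)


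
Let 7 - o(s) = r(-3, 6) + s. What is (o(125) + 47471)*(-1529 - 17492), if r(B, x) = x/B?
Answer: -900739455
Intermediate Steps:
o(s) = 9 - s (o(s) = 7 - (6/(-3) + s) = 7 - (6*(-1/3) + s) = 7 - (-2 + s) = 7 + (2 - s) = 9 - s)
(o(125) + 47471)*(-1529 - 17492) = ((9 - 1*125) + 47471)*(-1529 - 17492) = ((9 - 125) + 47471)*(-19021) = (-116 + 47471)*(-19021) = 47355*(-19021) = -900739455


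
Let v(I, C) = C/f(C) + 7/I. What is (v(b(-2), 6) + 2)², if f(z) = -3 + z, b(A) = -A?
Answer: 225/4 ≈ 56.250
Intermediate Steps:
v(I, C) = 7/I + C/(-3 + C) (v(I, C) = C/(-3 + C) + 7/I = 7/I + C/(-3 + C))
(v(b(-2), 6) + 2)² = ((7/((-1*(-2))) + 6/(-3 + 6)) + 2)² = ((7/2 + 6/3) + 2)² = ((7*(½) + 6*(⅓)) + 2)² = ((7/2 + 2) + 2)² = (11/2 + 2)² = (15/2)² = 225/4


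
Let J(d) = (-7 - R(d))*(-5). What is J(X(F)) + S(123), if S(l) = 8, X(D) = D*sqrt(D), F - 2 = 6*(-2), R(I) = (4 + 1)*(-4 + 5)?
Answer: 68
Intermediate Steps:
R(I) = 5 (R(I) = 5*1 = 5)
F = -10 (F = 2 + 6*(-2) = 2 - 12 = -10)
X(D) = D**(3/2)
J(d) = 60 (J(d) = (-7 - 1*5)*(-5) = (-7 - 5)*(-5) = -12*(-5) = 60)
J(X(F)) + S(123) = 60 + 8 = 68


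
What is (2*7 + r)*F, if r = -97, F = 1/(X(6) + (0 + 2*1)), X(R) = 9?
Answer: -83/11 ≈ -7.5455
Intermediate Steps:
F = 1/11 (F = 1/(9 + (0 + 2*1)) = 1/(9 + (0 + 2)) = 1/(9 + 2) = 1/11 ≈ 0.090909)
(2*7 + r)*F = (2*7 - 97)*(1/11) = (14 - 97)*(1/11) = -83*1/11 = -83/11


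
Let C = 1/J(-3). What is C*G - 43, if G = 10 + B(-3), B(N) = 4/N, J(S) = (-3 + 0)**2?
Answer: -1135/27 ≈ -42.037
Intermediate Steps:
J(S) = 9 (J(S) = (-3)**2 = 9)
G = 26/3 (G = 10 + 4/(-3) = 10 + 4*(-1/3) = 10 - 4/3 = 26/3 ≈ 8.6667)
C = 1/9 ≈ 0.11111
C*G - 43 = (1/9)*(26/3) - 43 = 26/27 - 43 = -1135/27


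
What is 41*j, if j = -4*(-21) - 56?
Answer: 1148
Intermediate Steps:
j = 28 (j = 84 - 56 = 28)
41*j = 41*28 = 1148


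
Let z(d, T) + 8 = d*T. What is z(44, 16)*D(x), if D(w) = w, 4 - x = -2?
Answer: 4176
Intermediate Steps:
z(d, T) = -8 + T*d (z(d, T) = -8 + d*T = -8 + T*d)
x = 6 (x = 4 - 1*(-2) = 4 + 2 = 6)
z(44, 16)*D(x) = (-8 + 16*44)*6 = (-8 + 704)*6 = 696*6 = 4176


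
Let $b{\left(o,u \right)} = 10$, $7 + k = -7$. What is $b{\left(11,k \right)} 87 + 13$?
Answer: $883$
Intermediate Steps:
$k = -14$ ($k = -7 - 7 = -14$)
$b{\left(11,k \right)} 87 + 13 = 10 \cdot 87 + 13 = 870 + 13 = 883$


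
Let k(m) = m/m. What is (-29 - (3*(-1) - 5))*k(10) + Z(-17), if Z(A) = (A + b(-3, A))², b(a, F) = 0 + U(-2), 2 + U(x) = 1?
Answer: 303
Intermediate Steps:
k(m) = 1
U(x) = -1 (U(x) = -2 + 1 = -1)
b(a, F) = -1 (b(a, F) = 0 - 1 = -1)
Z(A) = (-1 + A)² (Z(A) = (A - 1)² = (-1 + A)²)
(-29 - (3*(-1) - 5))*k(10) + Z(-17) = (-29 - (3*(-1) - 5))*1 + (-1 - 17)² = (-29 - (-3 - 5))*1 + (-18)² = (-29 - 1*(-8))*1 + 324 = (-29 + 8)*1 + 324 = -21*1 + 324 = -21 + 324 = 303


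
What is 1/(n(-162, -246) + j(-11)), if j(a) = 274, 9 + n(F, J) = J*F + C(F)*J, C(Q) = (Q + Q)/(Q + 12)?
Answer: 25/989641 ≈ 2.5262e-5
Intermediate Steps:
C(Q) = 2*Q/(12 + Q) (C(Q) = (2*Q)/(12 + Q) = 2*Q/(12 + Q))
n(F, J) = -9 + F*J + 2*F*J/(12 + F) (n(F, J) = -9 + (J*F + (2*F/(12 + F))*J) = -9 + (F*J + 2*F*J/(12 + F)) = -9 + F*J + 2*F*J/(12 + F))
1/(n(-162, -246) + j(-11)) = 1/(((-9 - 162*(-246))*(12 - 162) + 2*(-162)*(-246))/(12 - 162) + 274) = 1/(((-9 + 39852)*(-150) + 79704)/(-150) + 274) = 1/(-(39843*(-150) + 79704)/150 + 274) = 1/(-(-5976450 + 79704)/150 + 274) = 1/(-1/150*(-5896746) + 274) = 1/(982791/25 + 274) = 1/(989641/25) = 25/989641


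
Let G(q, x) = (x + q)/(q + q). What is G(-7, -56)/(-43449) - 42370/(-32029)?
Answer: 1227193333/927752014 ≈ 1.3228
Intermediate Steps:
G(q, x) = (q + x)/(2*q) (G(q, x) = (q + x)/((2*q)) = (q + x)*(1/(2*q)) = (q + x)/(2*q))
G(-7, -56)/(-43449) - 42370/(-32029) = ((1/2)*(-7 - 56)/(-7))/(-43449) - 42370/(-32029) = ((1/2)*(-1/7)*(-63))*(-1/43449) - 42370*(-1/32029) = (9/2)*(-1/43449) + 42370/32029 = -3/28966 + 42370/32029 = 1227193333/927752014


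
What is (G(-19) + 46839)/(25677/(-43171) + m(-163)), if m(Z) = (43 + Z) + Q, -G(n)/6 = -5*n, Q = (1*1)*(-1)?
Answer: -1997478999/5249368 ≈ -380.52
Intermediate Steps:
Q = -1 (Q = 1*(-1) = -1)
G(n) = 30*n (G(n) = -(-30)*n = 30*n)
m(Z) = 42 + Z (m(Z) = (43 + Z) - 1 = 42 + Z)
(G(-19) + 46839)/(25677/(-43171) + m(-163)) = (30*(-19) + 46839)/(25677/(-43171) + (42 - 163)) = (-570 + 46839)/(25677*(-1/43171) - 121) = 46269/(-25677/43171 - 121) = 46269/(-5249368/43171) = 46269*(-43171/5249368) = -1997478999/5249368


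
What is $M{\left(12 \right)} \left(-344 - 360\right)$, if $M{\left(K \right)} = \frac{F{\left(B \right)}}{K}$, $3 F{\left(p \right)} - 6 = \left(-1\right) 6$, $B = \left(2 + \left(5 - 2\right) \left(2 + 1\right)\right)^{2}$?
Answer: $0$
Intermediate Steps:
$B = 121$ ($B = \left(2 + 3 \cdot 3\right)^{2} = \left(2 + 9\right)^{2} = 11^{2} = 121$)
$F{\left(p \right)} = 0$ ($F{\left(p \right)} = 2 + \frac{\left(-1\right) 6}{3} = 2 + \frac{1}{3} \left(-6\right) = 2 - 2 = 0$)
$M{\left(K \right)} = 0$ ($M{\left(K \right)} = \frac{0}{K} = 0$)
$M{\left(12 \right)} \left(-344 - 360\right) = 0 \left(-344 - 360\right) = 0 \left(-704\right) = 0$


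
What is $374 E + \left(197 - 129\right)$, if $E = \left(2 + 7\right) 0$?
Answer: $68$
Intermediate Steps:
$E = 0$ ($E = 9 \cdot 0 = 0$)
$374 E + \left(197 - 129\right) = 374 \cdot 0 + \left(197 - 129\right) = 0 + \left(197 - 129\right) = 0 + 68 = 68$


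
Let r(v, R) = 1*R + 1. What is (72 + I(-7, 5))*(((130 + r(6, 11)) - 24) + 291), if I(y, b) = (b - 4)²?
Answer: 29857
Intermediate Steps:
r(v, R) = 1 + R (r(v, R) = R + 1 = 1 + R)
I(y, b) = (-4 + b)²
(72 + I(-7, 5))*(((130 + r(6, 11)) - 24) + 291) = (72 + (-4 + 5)²)*(((130 + (1 + 11)) - 24) + 291) = (72 + 1²)*(((130 + 12) - 24) + 291) = (72 + 1)*((142 - 24) + 291) = 73*(118 + 291) = 73*409 = 29857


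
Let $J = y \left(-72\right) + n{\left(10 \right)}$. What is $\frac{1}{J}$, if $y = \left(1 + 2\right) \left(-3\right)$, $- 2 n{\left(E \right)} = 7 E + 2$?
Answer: $\frac{1}{612} \approx 0.001634$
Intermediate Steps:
$n{\left(E \right)} = -1 - \frac{7 E}{2}$ ($n{\left(E \right)} = - \frac{7 E + 2}{2} = - \frac{2 + 7 E}{2} = -1 - \frac{7 E}{2}$)
$y = -9$ ($y = 3 \left(-3\right) = -9$)
$J = 612$ ($J = \left(-9\right) \left(-72\right) - 36 = 648 - 36 = 612$)
$\frac{1}{J} = \frac{1}{612}$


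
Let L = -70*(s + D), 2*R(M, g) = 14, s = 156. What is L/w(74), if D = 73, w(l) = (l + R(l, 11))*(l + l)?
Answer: -8015/5994 ≈ -1.3372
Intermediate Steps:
R(M, g) = 7 (R(M, g) = (½)*14 = 7)
w(l) = 2*l*(7 + l) (w(l) = (l + 7)*(l + l) = (7 + l)*(2*l) = 2*l*(7 + l))
L = -16030 (L = -70*(156 + 73) = -70*229 = -16030)
L/w(74) = -16030*1/(148*(7 + 74)) = -16030/(2*74*81) = -16030/11988 = -16030*1/11988 = -8015/5994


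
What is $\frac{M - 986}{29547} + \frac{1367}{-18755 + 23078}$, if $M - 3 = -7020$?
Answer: $\frac{1931260}{42577227} \approx 0.045359$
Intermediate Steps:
$M = -7017$ ($M = 3 - 7020 = -7017$)
$\frac{M - 986}{29547} + \frac{1367}{-18755 + 23078} = \frac{-7017 - 986}{29547} + \frac{1367}{-18755 + 23078} = \left(-7017 - 986\right) \frac{1}{29547} + \frac{1367}{4323} = \left(-8003\right) \frac{1}{29547} + 1367 \cdot \frac{1}{4323} = - \frac{8003}{29547} + \frac{1367}{4323} = \frac{1931260}{42577227}$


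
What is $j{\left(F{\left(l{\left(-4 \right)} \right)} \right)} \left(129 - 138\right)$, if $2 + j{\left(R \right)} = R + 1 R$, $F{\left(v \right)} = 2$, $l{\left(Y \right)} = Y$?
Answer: $-18$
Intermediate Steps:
$j{\left(R \right)} = -2 + 2 R$ ($j{\left(R \right)} = -2 + \left(R + 1 R\right) = -2 + \left(R + R\right) = -2 + 2 R$)
$j{\left(F{\left(l{\left(-4 \right)} \right)} \right)} \left(129 - 138\right) = \left(-2 + 2 \cdot 2\right) \left(129 - 138\right) = \left(-2 + 4\right) \left(-9\right) = 2 \left(-9\right) = -18$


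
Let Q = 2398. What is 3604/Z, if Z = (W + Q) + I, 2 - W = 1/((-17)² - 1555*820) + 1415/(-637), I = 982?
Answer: 2383261913760/2237926152517 ≈ 1.0649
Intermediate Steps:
W = 2791505317/661282440 (W = 2 - (1/((-17)² - 1555*820) + 1415/(-637)) = 2 - ((1/820)/(289 - 1555) + 1415*(-1/637)) = 2 - ((1/820)/(-1266) - 1415/637) = 2 - (-1/1266*1/820 - 1415/637) = 2 - (-1/1038120 - 1415/637) = 2 - 1*(-1468940437/661282440) = 2 + 1468940437/661282440 = 2791505317/661282440 ≈ 4.2214)
Z = 2237926152517/661282440 (Z = (2791505317/661282440 + 2398) + 982 = 1588546796437/661282440 + 982 = 2237926152517/661282440 ≈ 3384.2)
3604/Z = 3604/(2237926152517/661282440) = 3604*(661282440/2237926152517) = 2383261913760/2237926152517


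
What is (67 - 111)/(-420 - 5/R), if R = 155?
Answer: 1364/13021 ≈ 0.10475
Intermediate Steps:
(67 - 111)/(-420 - 5/R) = (67 - 111)/(-420 - 5/155) = -44/(-420 - 5*1/155) = -44/(-420 - 1/31) = -44/(-13021/31) = -44*(-31/13021) = 1364/13021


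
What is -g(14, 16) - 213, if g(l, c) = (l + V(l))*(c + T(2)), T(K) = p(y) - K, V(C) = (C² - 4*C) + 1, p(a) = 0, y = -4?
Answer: -2383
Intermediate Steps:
V(C) = 1 + C² - 4*C
T(K) = -K (T(K) = 0 - K = -K)
g(l, c) = (-2 + c)*(1 + l² - 3*l) (g(l, c) = (l + (1 + l² - 4*l))*(c - 1*2) = (1 + l² - 3*l)*(c - 2) = (1 + l² - 3*l)*(-2 + c) = (-2 + c)*(1 + l² - 3*l))
-g(14, 16) - 213 = -(-2 + 16 - 2*14² + 6*14 + 16*14² - 3*16*14) - 213 = -(-2 + 16 - 2*196 + 84 + 16*196 - 672) - 213 = -(-2 + 16 - 392 + 84 + 3136 - 672) - 213 = -1*2170 - 213 = -2170 - 213 = -2383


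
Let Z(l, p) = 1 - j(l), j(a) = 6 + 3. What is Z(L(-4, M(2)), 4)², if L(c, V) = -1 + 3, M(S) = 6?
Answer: 64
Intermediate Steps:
j(a) = 9
L(c, V) = 2
Z(l, p) = -8 (Z(l, p) = 1 - 1*9 = 1 - 9 = -8)
Z(L(-4, M(2)), 4)² = (-8)² = 64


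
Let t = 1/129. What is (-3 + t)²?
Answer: 148996/16641 ≈ 8.9536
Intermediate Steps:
t = 1/129 ≈ 0.0077519
(-3 + t)² = (-3 + 1/129)² = (-386/129)² = 148996/16641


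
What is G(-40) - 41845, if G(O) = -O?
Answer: -41805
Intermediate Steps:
G(-40) - 41845 = -1*(-40) - 41845 = 40 - 41845 = -41805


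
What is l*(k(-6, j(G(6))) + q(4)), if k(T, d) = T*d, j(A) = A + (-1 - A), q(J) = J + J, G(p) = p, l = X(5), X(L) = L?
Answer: 70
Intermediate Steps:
l = 5
q(J) = 2*J
j(A) = -1
l*(k(-6, j(G(6))) + q(4)) = 5*(-6*(-1) + 2*4) = 5*(6 + 8) = 5*14 = 70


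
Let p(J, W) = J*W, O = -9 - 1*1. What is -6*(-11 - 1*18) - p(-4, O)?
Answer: 134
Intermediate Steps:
O = -10 (O = -9 - 1 = -10)
-6*(-11 - 1*18) - p(-4, O) = -6*(-11 - 1*18) - (-4)*(-10) = -6*(-11 - 18) - 1*40 = -6*(-29) - 40 = 174 - 40 = 134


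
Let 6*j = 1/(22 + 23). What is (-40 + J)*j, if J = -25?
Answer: -13/54 ≈ -0.24074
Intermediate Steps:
j = 1/270 (j = 1/(6*(22 + 23)) = (⅙)/45 = (⅙)*(1/45) = 1/270 ≈ 0.0037037)
(-40 + J)*j = (-40 - 25)*(1/270) = -65*1/270 = -13/54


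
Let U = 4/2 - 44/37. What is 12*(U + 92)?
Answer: 41208/37 ≈ 1113.7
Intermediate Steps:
U = 30/37 (U = 4*(½) - 44*1/37 = 2 - 44/37 = 30/37 ≈ 0.81081)
12*(U + 92) = 12*(30/37 + 92) = 12*(3434/37) = 41208/37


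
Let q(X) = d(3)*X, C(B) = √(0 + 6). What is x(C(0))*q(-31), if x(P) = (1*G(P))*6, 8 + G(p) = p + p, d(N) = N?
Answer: 4464 - 1116*√6 ≈ 1730.4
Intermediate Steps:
C(B) = √6
q(X) = 3*X
G(p) = -8 + 2*p (G(p) = -8 + (p + p) = -8 + 2*p)
x(P) = -48 + 12*P (x(P) = (1*(-8 + 2*P))*6 = (-8 + 2*P)*6 = -48 + 12*P)
x(C(0))*q(-31) = (-48 + 12*√6)*(3*(-31)) = (-48 + 12*√6)*(-93) = 4464 - 1116*√6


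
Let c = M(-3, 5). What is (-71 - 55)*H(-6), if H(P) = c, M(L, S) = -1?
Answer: 126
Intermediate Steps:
c = -1
H(P) = -1
(-71 - 55)*H(-6) = (-71 - 55)*(-1) = -126*(-1) = 126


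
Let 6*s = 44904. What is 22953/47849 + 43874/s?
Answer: 1135553639/179050958 ≈ 6.3421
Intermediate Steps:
s = 7484 (s = (⅙)*44904 = 7484)
22953/47849 + 43874/s = 22953/47849 + 43874/7484 = 22953*(1/47849) + 43874*(1/7484) = 22953/47849 + 21937/3742 = 1135553639/179050958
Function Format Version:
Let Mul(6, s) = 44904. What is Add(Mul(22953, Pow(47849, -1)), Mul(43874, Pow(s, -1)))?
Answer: Rational(1135553639, 179050958) ≈ 6.3421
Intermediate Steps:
s = 7484 (s = Mul(Rational(1, 6), 44904) = 7484)
Add(Mul(22953, Pow(47849, -1)), Mul(43874, Pow(s, -1))) = Add(Mul(22953, Pow(47849, -1)), Mul(43874, Pow(7484, -1))) = Add(Mul(22953, Rational(1, 47849)), Mul(43874, Rational(1, 7484))) = Add(Rational(22953, 47849), Rational(21937, 3742)) = Rational(1135553639, 179050958)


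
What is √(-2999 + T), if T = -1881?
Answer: 4*I*√305 ≈ 69.857*I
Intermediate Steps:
√(-2999 + T) = √(-2999 - 1881) = √(-4880) = 4*I*√305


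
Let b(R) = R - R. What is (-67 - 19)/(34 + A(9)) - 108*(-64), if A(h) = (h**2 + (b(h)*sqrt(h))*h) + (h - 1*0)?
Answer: 428501/62 ≈ 6911.3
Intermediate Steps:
b(R) = 0
A(h) = h + h**2 (A(h) = (h**2 + (0*sqrt(h))*h) + (h - 1*0) = (h**2 + 0*h) + (h + 0) = (h**2 + 0) + h = h**2 + h = h + h**2)
(-67 - 19)/(34 + A(9)) - 108*(-64) = (-67 - 19)/(34 + 9*(1 + 9)) - 108*(-64) = -86/(34 + 9*10) + 6912 = -86/(34 + 90) + 6912 = -86/124 + 6912 = -86*1/124 + 6912 = -43/62 + 6912 = 428501/62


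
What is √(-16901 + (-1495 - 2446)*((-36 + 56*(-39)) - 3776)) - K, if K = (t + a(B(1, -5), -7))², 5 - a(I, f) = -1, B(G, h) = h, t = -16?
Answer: -100 + √23613335 ≈ 4759.4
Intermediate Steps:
a(I, f) = 6 (a(I, f) = 5 - 1*(-1) = 5 + 1 = 6)
K = 100 (K = (-16 + 6)² = (-10)² = 100)
√(-16901 + (-1495 - 2446)*((-36 + 56*(-39)) - 3776)) - K = √(-16901 + (-1495 - 2446)*((-36 + 56*(-39)) - 3776)) - 1*100 = √(-16901 - 3941*((-36 - 2184) - 3776)) - 100 = √(-16901 - 3941*(-2220 - 3776)) - 100 = √(-16901 - 3941*(-5996)) - 100 = √(-16901 + 23630236) - 100 = √23613335 - 100 = -100 + √23613335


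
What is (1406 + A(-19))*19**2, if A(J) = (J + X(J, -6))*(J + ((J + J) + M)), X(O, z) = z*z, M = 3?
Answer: 176168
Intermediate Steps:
X(O, z) = z**2
A(J) = (3 + 3*J)*(36 + J) (A(J) = (J + (-6)**2)*(J + ((J + J) + 3)) = (J + 36)*(J + (2*J + 3)) = (36 + J)*(J + (3 + 2*J)) = (36 + J)*(3 + 3*J) = (3 + 3*J)*(36 + J))
(1406 + A(-19))*19**2 = (1406 + (108 + 3*(-19)**2 + 111*(-19)))*19**2 = (1406 + (108 + 3*361 - 2109))*361 = (1406 + (108 + 1083 - 2109))*361 = (1406 - 918)*361 = 488*361 = 176168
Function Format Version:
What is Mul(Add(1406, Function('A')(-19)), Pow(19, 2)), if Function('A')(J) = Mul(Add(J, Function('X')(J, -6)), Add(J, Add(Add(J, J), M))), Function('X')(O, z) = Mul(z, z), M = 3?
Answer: 176168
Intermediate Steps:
Function('X')(O, z) = Pow(z, 2)
Function('A')(J) = Mul(Add(3, Mul(3, J)), Add(36, J)) (Function('A')(J) = Mul(Add(J, Pow(-6, 2)), Add(J, Add(Add(J, J), 3))) = Mul(Add(J, 36), Add(J, Add(Mul(2, J), 3))) = Mul(Add(36, J), Add(J, Add(3, Mul(2, J)))) = Mul(Add(36, J), Add(3, Mul(3, J))) = Mul(Add(3, Mul(3, J)), Add(36, J)))
Mul(Add(1406, Function('A')(-19)), Pow(19, 2)) = Mul(Add(1406, Add(108, Mul(3, Pow(-19, 2)), Mul(111, -19))), Pow(19, 2)) = Mul(Add(1406, Add(108, Mul(3, 361), -2109)), 361) = Mul(Add(1406, Add(108, 1083, -2109)), 361) = Mul(Add(1406, -918), 361) = Mul(488, 361) = 176168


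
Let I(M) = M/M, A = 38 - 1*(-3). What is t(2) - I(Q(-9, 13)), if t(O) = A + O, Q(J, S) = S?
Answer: 42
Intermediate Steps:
A = 41 (A = 38 + 3 = 41)
t(O) = 41 + O
I(M) = 1
t(2) - I(Q(-9, 13)) = (41 + 2) - 1*1 = 43 - 1 = 42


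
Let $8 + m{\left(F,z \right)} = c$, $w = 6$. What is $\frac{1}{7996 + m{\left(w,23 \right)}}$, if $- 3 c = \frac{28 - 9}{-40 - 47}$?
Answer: $\frac{261}{2084887} \approx 0.00012519$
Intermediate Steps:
$c = \frac{19}{261}$ ($c = - \frac{\left(28 - 9\right) \frac{1}{-40 - 47}}{3} = - \frac{19 \frac{1}{-87}}{3} = - \frac{19 \left(- \frac{1}{87}\right)}{3} = \left(- \frac{1}{3}\right) \left(- \frac{19}{87}\right) = \frac{19}{261} \approx 0.072797$)
$m{\left(F,z \right)} = - \frac{2069}{261}$ ($m{\left(F,z \right)} = -8 + \frac{19}{261} = - \frac{2069}{261}$)
$\frac{1}{7996 + m{\left(w,23 \right)}} = \frac{1}{7996 - \frac{2069}{261}} = \frac{1}{\frac{2084887}{261}} = \frac{261}{2084887}$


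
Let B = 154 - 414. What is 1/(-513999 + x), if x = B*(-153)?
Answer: -1/474219 ≈ -2.1087e-6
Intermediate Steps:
B = -260
x = 39780 (x = -260*(-153) = 39780)
1/(-513999 + x) = 1/(-513999 + 39780) = 1/(-474219) = -1/474219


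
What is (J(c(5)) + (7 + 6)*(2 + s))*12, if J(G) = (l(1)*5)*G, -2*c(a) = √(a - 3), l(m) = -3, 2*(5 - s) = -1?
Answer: 1170 + 90*√2 ≈ 1297.3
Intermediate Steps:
s = 11/2 (s = 5 - ½*(-1) = 5 + ½ = 11/2 ≈ 5.5000)
c(a) = -√(-3 + a)/2 (c(a) = -√(a - 3)/2 = -√(-3 + a)/2)
J(G) = -15*G (J(G) = (-3*5)*G = -15*G)
(J(c(5)) + (7 + 6)*(2 + s))*12 = (-(-15)*√(-3 + 5)/2 + (7 + 6)*(2 + 11/2))*12 = (-(-15)*√2/2 + 13*(15/2))*12 = (15*√2/2 + 195/2)*12 = (195/2 + 15*√2/2)*12 = 1170 + 90*√2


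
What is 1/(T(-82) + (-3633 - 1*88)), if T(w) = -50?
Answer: -1/3771 ≈ -0.00026518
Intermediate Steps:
1/(T(-82) + (-3633 - 1*88)) = 1/(-50 + (-3633 - 1*88)) = 1/(-50 + (-3633 - 88)) = 1/(-50 - 3721) = 1/(-3771) = -1/3771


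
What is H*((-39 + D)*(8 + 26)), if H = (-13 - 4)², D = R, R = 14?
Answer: -245650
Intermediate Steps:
D = 14
H = 289 (H = (-17)² = 289)
H*((-39 + D)*(8 + 26)) = 289*((-39 + 14)*(8 + 26)) = 289*(-25*34) = 289*(-850) = -245650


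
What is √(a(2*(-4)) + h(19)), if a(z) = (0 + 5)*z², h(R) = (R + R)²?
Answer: 42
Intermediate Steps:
h(R) = 4*R² (h(R) = (2*R)² = 4*R²)
a(z) = 5*z²
√(a(2*(-4)) + h(19)) = √(5*(2*(-4))² + 4*19²) = √(5*(-8)² + 4*361) = √(5*64 + 1444) = √(320 + 1444) = √1764 = 42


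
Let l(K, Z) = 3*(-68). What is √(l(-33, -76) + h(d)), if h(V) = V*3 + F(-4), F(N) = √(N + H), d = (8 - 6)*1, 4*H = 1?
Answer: √(-792 + 2*I*√15)/2 ≈ 0.068809 + 14.071*I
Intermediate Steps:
H = ¼ (H = (¼)*1 = ¼ ≈ 0.25000)
d = 2 (d = 2*1 = 2)
l(K, Z) = -204
F(N) = √(¼ + N) (F(N) = √(N + ¼) = √(¼ + N))
h(V) = 3*V + I*√15/2 (h(V) = V*3 + √(1 + 4*(-4))/2 = 3*V + √(1 - 16)/2 = 3*V + √(-15)/2 = 3*V + (I*√15)/2 = 3*V + I*√15/2)
√(l(-33, -76) + h(d)) = √(-204 + (3*2 + I*√15/2)) = √(-204 + (6 + I*√15/2)) = √(-198 + I*√15/2)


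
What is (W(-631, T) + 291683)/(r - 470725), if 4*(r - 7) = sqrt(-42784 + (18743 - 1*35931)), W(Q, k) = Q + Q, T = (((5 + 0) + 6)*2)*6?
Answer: -546825569112/886301757089 - 580842*I*sqrt(14993)/886301757089 ≈ -0.61697 - 8.0246e-5*I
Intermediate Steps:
T = 132 (T = ((5 + 6)*2)*6 = (11*2)*6 = 22*6 = 132)
W(Q, k) = 2*Q
r = 7 + I*sqrt(14993)/2 (r = 7 + sqrt(-42784 + (18743 - 1*35931))/4 = 7 + sqrt(-42784 + (18743 - 35931))/4 = 7 + sqrt(-42784 - 17188)/4 = 7 + sqrt(-59972)/4 = 7 + (2*I*sqrt(14993))/4 = 7 + I*sqrt(14993)/2 ≈ 7.0 + 61.223*I)
(W(-631, T) + 291683)/(r - 470725) = (2*(-631) + 291683)/((7 + I*sqrt(14993)/2) - 470725) = (-1262 + 291683)/(-470718 + I*sqrt(14993)/2) = 290421/(-470718 + I*sqrt(14993)/2)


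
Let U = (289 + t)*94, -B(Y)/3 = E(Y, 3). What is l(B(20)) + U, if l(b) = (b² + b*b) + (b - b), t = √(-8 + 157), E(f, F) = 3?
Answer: 27328 + 94*√149 ≈ 28475.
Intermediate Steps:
t = √149 ≈ 12.207
B(Y) = -9 (B(Y) = -3*3 = -9)
U = 27166 + 94*√149 (U = (289 + √149)*94 = 27166 + 94*√149 ≈ 28313.)
l(b) = 2*b² (l(b) = (b² + b²) + 0 = 2*b² + 0 = 2*b²)
l(B(20)) + U = 2*(-9)² + (27166 + 94*√149) = 2*81 + (27166 + 94*√149) = 162 + (27166 + 94*√149) = 27328 + 94*√149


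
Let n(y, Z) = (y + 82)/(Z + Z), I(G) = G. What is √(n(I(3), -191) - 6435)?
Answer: I*√939053410/382 ≈ 80.22*I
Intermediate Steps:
n(y, Z) = (82 + y)/(2*Z) (n(y, Z) = (82 + y)/((2*Z)) = (82 + y)*(1/(2*Z)) = (82 + y)/(2*Z))
√(n(I(3), -191) - 6435) = √((½)*(82 + 3)/(-191) - 6435) = √((½)*(-1/191)*85 - 6435) = √(-85/382 - 6435) = √(-2458255/382) = I*√939053410/382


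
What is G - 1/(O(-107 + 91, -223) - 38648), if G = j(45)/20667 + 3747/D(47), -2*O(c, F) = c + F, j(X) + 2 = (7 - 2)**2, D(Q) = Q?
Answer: 5967321451508/74849239893 ≈ 79.724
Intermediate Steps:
j(X) = 23 (j(X) = -2 + (7 - 2)**2 = -2 + 5**2 = -2 + 25 = 23)
O(c, F) = -F/2 - c/2 (O(c, F) = -(c + F)/2 = -(F + c)/2 = -F/2 - c/2)
G = 77440330/971349 (G = 23/20667 + 3747/47 = 77440330/971349 ≈ 79.724)
G - 1/(O(-107 + 91, -223) - 38648) = 77440330/971349 - 1/((-1/2*(-223) - (-107 + 91)/2) - 38648) = 77440330/971349 - 1/((223/2 - 1/2*(-16)) - 38648) = 77440330/971349 - 1/((223/2 + 8) - 38648) = 77440330/971349 - 1/(239/2 - 38648) = 77440330/971349 - 1/(-77057/2) = 77440330/971349 - 1*(-2/77057) = 77440330/971349 + 2/77057 = 5967321451508/74849239893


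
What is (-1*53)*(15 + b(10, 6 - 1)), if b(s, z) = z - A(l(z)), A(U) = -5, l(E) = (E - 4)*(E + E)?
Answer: -1325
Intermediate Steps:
l(E) = 2*E*(-4 + E) (l(E) = (-4 + E)*(2*E) = 2*E*(-4 + E))
b(s, z) = 5 + z (b(s, z) = z - 1*(-5) = z + 5 = 5 + z)
(-1*53)*(15 + b(10, 6 - 1)) = (-1*53)*(15 + (5 + (6 - 1))) = -53*(15 + (5 + 5)) = -53*(15 + 10) = -53*25 = -1325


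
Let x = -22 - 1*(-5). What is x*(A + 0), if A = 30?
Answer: -510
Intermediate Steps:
x = -17 (x = -22 + 5 = -17)
x*(A + 0) = -17*(30 + 0) = -17*30 = -510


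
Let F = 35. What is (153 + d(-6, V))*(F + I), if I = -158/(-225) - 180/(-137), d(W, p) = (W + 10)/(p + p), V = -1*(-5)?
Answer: 875163107/154125 ≈ 5678.3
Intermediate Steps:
V = 5
d(W, p) = (10 + W)/(2*p) (d(W, p) = (10 + W)/((2*p)) = (10 + W)*(1/(2*p)) = (10 + W)/(2*p))
I = 62146/30825 (I = -158*(-1/225) - 180*(-1/137) = 158/225 + 180/137 = 62146/30825 ≈ 2.0161)
(153 + d(-6, V))*(F + I) = (153 + (1/2)*(10 - 6)/5)*(35 + 62146/30825) = (153 + (1/2)*(1/5)*4)*(1141021/30825) = (153 + 2/5)*(1141021/30825) = (767/5)*(1141021/30825) = 875163107/154125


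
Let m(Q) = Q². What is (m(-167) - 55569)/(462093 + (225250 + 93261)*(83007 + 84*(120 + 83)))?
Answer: -13840/15935177121 ≈ -8.6852e-7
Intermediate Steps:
(m(-167) - 55569)/(462093 + (225250 + 93261)*(83007 + 84*(120 + 83))) = ((-167)² - 55569)/(462093 + (225250 + 93261)*(83007 + 84*(120 + 83))) = (27889 - 55569)/(462093 + 318511*(83007 + 84*203)) = -27680/(462093 + 318511*(83007 + 17052)) = -27680/(462093 + 318511*100059) = -27680/(462093 + 31869892149) = -27680/31870354242 = -27680*1/31870354242 = -13840/15935177121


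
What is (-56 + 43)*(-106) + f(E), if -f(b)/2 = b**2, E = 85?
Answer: -13072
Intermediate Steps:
f(b) = -2*b**2
(-56 + 43)*(-106) + f(E) = (-56 + 43)*(-106) - 2*85**2 = -13*(-106) - 2*7225 = 1378 - 14450 = -13072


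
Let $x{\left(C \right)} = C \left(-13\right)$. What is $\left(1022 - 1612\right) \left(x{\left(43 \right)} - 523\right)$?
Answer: $638380$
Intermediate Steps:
$x{\left(C \right)} = - 13 C$
$\left(1022 - 1612\right) \left(x{\left(43 \right)} - 523\right) = \left(1022 - 1612\right) \left(\left(-13\right) 43 - 523\right) = - 590 \left(-559 - 523\right) = \left(-590\right) \left(-1082\right) = 638380$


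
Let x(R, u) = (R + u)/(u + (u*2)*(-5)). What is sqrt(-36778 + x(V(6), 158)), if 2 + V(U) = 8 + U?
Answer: I*sqrt(2065790197)/237 ≈ 191.78*I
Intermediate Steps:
V(U) = 6 + U (V(U) = -2 + (8 + U) = 6 + U)
x(R, u) = -(R + u)/(9*u) (x(R, u) = (R + u)/(u + (2*u)*(-5)) = (R + u)/(u - 10*u) = (R + u)/((-9*u)) = (R + u)*(-1/(9*u)) = -(R + u)/(9*u))
sqrt(-36778 + x(V(6), 158)) = sqrt(-36778 + (1/9)*(-(6 + 6) - 1*158)/158) = sqrt(-36778 + (1/9)*(1/158)*(-1*12 - 158)) = sqrt(-36778 + (1/9)*(1/158)*(-12 - 158)) = sqrt(-36778 + (1/9)*(1/158)*(-170)) = sqrt(-36778 - 85/711) = sqrt(-26149243/711) = I*sqrt(2065790197)/237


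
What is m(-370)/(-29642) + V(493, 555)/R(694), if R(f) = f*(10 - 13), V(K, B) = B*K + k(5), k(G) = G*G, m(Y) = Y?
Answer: -2027616635/15428661 ≈ -131.42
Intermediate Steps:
k(G) = G**2
V(K, B) = 25 + B*K (V(K, B) = B*K + 5**2 = B*K + 25 = 25 + B*K)
R(f) = -3*f (R(f) = f*(-3) = -3*f)
m(-370)/(-29642) + V(493, 555)/R(694) = -370/(-29642) + (25 + 555*493)/((-3*694)) = -370*(-1/29642) + (25 + 273615)/(-2082) = 185/14821 + 273640*(-1/2082) = 185/14821 - 136820/1041 = -2027616635/15428661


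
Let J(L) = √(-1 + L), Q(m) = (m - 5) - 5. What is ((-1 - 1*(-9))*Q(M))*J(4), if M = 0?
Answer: -80*√3 ≈ -138.56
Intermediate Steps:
Q(m) = -10 + m (Q(m) = (-5 + m) - 5 = -10 + m)
((-1 - 1*(-9))*Q(M))*J(4) = ((-1 - 1*(-9))*(-10 + 0))*√(-1 + 4) = ((-1 + 9)*(-10))*√3 = (8*(-10))*√3 = -80*√3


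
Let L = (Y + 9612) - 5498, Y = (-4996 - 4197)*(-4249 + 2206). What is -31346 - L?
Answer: -18816759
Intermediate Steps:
Y = 18781299 (Y = -9193*(-2043) = 18781299)
L = 18785413 (L = (18781299 + 9612) - 5498 = 18790911 - 5498 = 18785413)
-31346 - L = -31346 - 1*18785413 = -31346 - 18785413 = -18816759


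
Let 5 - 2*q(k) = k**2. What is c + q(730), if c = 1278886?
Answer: 2024877/2 ≈ 1.0124e+6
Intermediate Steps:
q(k) = 5/2 - k**2/2
c + q(730) = 1278886 + (5/2 - 1/2*730**2) = 1278886 + (5/2 - 1/2*532900) = 1278886 + (5/2 - 266450) = 1278886 - 532895/2 = 2024877/2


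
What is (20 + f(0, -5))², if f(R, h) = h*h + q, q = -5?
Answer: 1600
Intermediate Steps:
f(R, h) = -5 + h² (f(R, h) = h*h - 5 = h² - 5 = -5 + h²)
(20 + f(0, -5))² = (20 + (-5 + (-5)²))² = (20 + (-5 + 25))² = (20 + 20)² = 40² = 1600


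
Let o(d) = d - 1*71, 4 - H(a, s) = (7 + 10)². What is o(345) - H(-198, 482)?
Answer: 559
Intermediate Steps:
H(a, s) = -285 (H(a, s) = 4 - (7 + 10)² = 4 - 1*17² = 4 - 1*289 = 4 - 289 = -285)
o(d) = -71 + d (o(d) = d - 71 = -71 + d)
o(345) - H(-198, 482) = (-71 + 345) - 1*(-285) = 274 + 285 = 559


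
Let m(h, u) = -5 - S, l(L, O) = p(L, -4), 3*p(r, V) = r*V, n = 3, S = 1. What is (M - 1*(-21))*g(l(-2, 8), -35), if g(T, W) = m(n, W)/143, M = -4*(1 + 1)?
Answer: -6/11 ≈ -0.54545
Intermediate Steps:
p(r, V) = V*r/3 (p(r, V) = (r*V)/3 = (V*r)/3 = V*r/3)
l(L, O) = -4*L/3 (l(L, O) = (1/3)*(-4)*L = -4*L/3)
M = -8 (M = -4*2 = -8)
m(h, u) = -6 (m(h, u) = -5 - 1*1 = -5 - 1 = -6)
g(T, W) = -6/143
(M - 1*(-21))*g(l(-2, 8), -35) = (-8 - 1*(-21))*(-6/143) = (-8 + 21)*(-6/143) = 13*(-6/143) = -6/11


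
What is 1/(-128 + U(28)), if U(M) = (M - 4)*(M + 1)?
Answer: 1/568 ≈ 0.0017606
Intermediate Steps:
U(M) = (1 + M)*(-4 + M) (U(M) = (-4 + M)*(1 + M) = (1 + M)*(-4 + M))
1/(-128 + U(28)) = 1/(-128 + (-4 + 28² - 3*28)) = 1/(-128 + (-4 + 784 - 84)) = 1/(-128 + 696) = 1/568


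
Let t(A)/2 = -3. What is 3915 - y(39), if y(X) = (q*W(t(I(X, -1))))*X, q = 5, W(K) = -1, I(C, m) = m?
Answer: 4110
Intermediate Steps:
t(A) = -6 (t(A) = 2*(-3) = -6)
y(X) = -5*X (y(X) = (5*(-1))*X = -5*X)
3915 - y(39) = 3915 - (-5)*39 = 3915 - 1*(-195) = 3915 + 195 = 4110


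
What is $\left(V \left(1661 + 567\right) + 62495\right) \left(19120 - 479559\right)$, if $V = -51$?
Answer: $23543627387$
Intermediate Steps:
$\left(V \left(1661 + 567\right) + 62495\right) \left(19120 - 479559\right) = \left(- 51 \left(1661 + 567\right) + 62495\right) \left(19120 - 479559\right) = \left(\left(-51\right) 2228 + 62495\right) \left(-460439\right) = \left(-113628 + 62495\right) \left(-460439\right) = \left(-51133\right) \left(-460439\right) = 23543627387$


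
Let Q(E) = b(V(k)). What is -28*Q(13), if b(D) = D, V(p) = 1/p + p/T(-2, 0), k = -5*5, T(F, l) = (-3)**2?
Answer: 17752/225 ≈ 78.898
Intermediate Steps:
T(F, l) = 9
k = -25
V(p) = 1/p + p/9
Q(E) = -634/225 (Q(E) = 1/(-25) + (1/9)*(-25) = -1/25 - 25/9 = -634/225)
-28*Q(13) = -28*(-634/225) = 17752/225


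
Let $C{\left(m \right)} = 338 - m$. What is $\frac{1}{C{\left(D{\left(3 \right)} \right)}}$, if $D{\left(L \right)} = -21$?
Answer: $\frac{1}{359} \approx 0.0027855$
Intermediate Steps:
$\frac{1}{C{\left(D{\left(3 \right)} \right)}} = \frac{1}{338 - -21} = \frac{1}{338 + 21} = \frac{1}{359}$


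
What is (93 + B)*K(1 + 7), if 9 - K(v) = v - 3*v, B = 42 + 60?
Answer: 4875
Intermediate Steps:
B = 102
K(v) = 9 + 2*v (K(v) = 9 - (v - 3*v) = 9 - (-2)*v = 9 + 2*v)
(93 + B)*K(1 + 7) = (93 + 102)*(9 + 2*(1 + 7)) = 195*(9 + 2*8) = 195*(9 + 16) = 195*25 = 4875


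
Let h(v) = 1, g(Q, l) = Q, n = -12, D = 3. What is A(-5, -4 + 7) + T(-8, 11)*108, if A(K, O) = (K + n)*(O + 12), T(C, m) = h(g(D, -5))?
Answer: -147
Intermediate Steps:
T(C, m) = 1
A(K, O) = (-12 + K)*(12 + O) (A(K, O) = (K - 12)*(O + 12) = (-12 + K)*(12 + O))
A(-5, -4 + 7) + T(-8, 11)*108 = (-144 - 12*(-4 + 7) + 12*(-5) - 5*(-4 + 7)) + 1*108 = (-144 - 12*3 - 60 - 5*3) + 108 = (-144 - 36 - 60 - 15) + 108 = -255 + 108 = -147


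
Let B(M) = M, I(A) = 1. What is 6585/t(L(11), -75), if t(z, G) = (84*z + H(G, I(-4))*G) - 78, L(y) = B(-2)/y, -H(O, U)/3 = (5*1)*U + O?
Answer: -24145/58092 ≈ -0.41563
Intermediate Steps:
H(O, U) = -15*U - 3*O (H(O, U) = -3*((5*1)*U + O) = -3*(5*U + O) = -3*(O + 5*U) = -15*U - 3*O)
L(y) = -2/y
t(z, G) = -78 + 84*z + G*(-15 - 3*G) (t(z, G) = (84*z + (-15*1 - 3*G)*G) - 78 = (84*z + (-15 - 3*G)*G) - 78 = (84*z + G*(-15 - 3*G)) - 78 = -78 + 84*z + G*(-15 - 3*G))
6585/t(L(11), -75) = 6585/(-78 + 84*(-2/11) - 3*(-75)*(5 - 75)) = 6585/(-78 + 84*(-2*1/11) - 3*(-75)*(-70)) = 6585/(-78 + 84*(-2/11) - 15750) = 6585/(-78 - 168/11 - 15750) = 6585/(-174276/11) = 6585*(-11/174276) = -24145/58092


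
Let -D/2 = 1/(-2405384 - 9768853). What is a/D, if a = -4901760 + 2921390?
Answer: -12054746863845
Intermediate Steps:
D = 2/12174237 (D = -2/(-2405384 - 9768853) = -2/(-12174237) = -2*(-1/12174237) = 2/12174237 ≈ 1.6428e-7)
a = -1980370
a/D = -1980370/2/12174237 = -1980370*12174237/2 = -12054746863845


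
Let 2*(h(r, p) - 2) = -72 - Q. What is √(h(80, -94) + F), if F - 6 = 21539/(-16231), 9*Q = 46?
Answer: 4*I*√4724616866/48693 ≈ 5.6465*I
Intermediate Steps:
Q = 46/9 (Q = (⅑)*46 = 46/9 ≈ 5.1111)
h(r, p) = -329/9 (h(r, p) = 2 + (-72 - 1*46/9)/2 = 2 + (-72 - 46/9)/2 = 2 + (½)*(-694/9) = 2 - 347/9 = -329/9)
F = 75847/16231 (F = 6 + 21539/(-16231) = 6 + 21539*(-1/16231) = 6 - 21539/16231 = 75847/16231 ≈ 4.6730)
√(h(80, -94) + F) = √(-329/9 + 75847/16231) = √(-4657376/146079) = 4*I*√4724616866/48693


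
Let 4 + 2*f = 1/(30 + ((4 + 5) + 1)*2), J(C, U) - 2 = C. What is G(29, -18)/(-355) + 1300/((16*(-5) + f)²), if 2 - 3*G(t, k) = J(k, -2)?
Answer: 4211658394/23864378355 ≈ 0.17648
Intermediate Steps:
J(C, U) = 2 + C
G(t, k) = -k/3 (G(t, k) = ⅔ - (2 + k)/3 = ⅔ + (-⅔ - k/3) = -k/3)
f = -199/100 (f = -2 + 1/(2*(30 + ((4 + 5) + 1)*2)) = -2 + 1/(2*(30 + (9 + 1)*2)) = -2 + 1/(2*(30 + 10*2)) = -2 + 1/(2*(30 + 20)) = -2 + (½)/50 = -2 + (½)*(1/50) = -2 + 1/100 = -199/100 ≈ -1.9900)
G(29, -18)/(-355) + 1300/((16*(-5) + f)²) = -⅓*(-18)/(-355) + 1300/((16*(-5) - 199/100)²) = 6*(-1/355) + 1300/((-80 - 199/100)²) = -6/355 + 1300/((-8199/100)²) = -6/355 + 1300/(67223601/10000) = -6/355 + 1300*(10000/67223601) = -6/355 + 13000000/67223601 = 4211658394/23864378355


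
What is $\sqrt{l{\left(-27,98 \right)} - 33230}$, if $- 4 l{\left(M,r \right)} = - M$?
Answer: $\frac{i \sqrt{132947}}{2} \approx 182.31 i$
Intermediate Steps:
$l{\left(M,r \right)} = \frac{M}{4}$ ($l{\left(M,r \right)} = - \frac{\left(-1\right) M}{4} = \frac{M}{4}$)
$\sqrt{l{\left(-27,98 \right)} - 33230} = \sqrt{\frac{1}{4} \left(-27\right) - 33230} = \sqrt{- \frac{27}{4} - 33230} = \sqrt{- \frac{132947}{4}} = \frac{i \sqrt{132947}}{2}$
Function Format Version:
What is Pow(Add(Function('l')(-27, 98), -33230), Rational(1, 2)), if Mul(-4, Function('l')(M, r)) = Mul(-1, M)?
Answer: Mul(Rational(1, 2), I, Pow(132947, Rational(1, 2))) ≈ Mul(182.31, I)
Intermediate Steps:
Function('l')(M, r) = Mul(Rational(1, 4), M) (Function('l')(M, r) = Mul(Rational(-1, 4), Mul(-1, M)) = Mul(Rational(1, 4), M))
Pow(Add(Function('l')(-27, 98), -33230), Rational(1, 2)) = Pow(Add(Mul(Rational(1, 4), -27), -33230), Rational(1, 2)) = Pow(Add(Rational(-27, 4), -33230), Rational(1, 2)) = Pow(Rational(-132947, 4), Rational(1, 2)) = Mul(Rational(1, 2), I, Pow(132947, Rational(1, 2)))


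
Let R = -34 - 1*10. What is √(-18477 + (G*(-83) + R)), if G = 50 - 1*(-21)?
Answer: I*√24414 ≈ 156.25*I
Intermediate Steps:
R = -44 (R = -34 - 10 = -44)
G = 71 (G = 50 + 21 = 71)
√(-18477 + (G*(-83) + R)) = √(-18477 + (71*(-83) - 44)) = √(-18477 + (-5893 - 44)) = √(-18477 - 5937) = √(-24414) = I*√24414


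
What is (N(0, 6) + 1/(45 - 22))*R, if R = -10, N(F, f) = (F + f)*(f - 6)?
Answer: -10/23 ≈ -0.43478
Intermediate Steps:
N(F, f) = (-6 + f)*(F + f) (N(F, f) = (F + f)*(-6 + f) = (-6 + f)*(F + f))
(N(0, 6) + 1/(45 - 22))*R = ((6**2 - 6*0 - 6*6 + 0*6) + 1/(45 - 22))*(-10) = ((36 + 0 - 36 + 0) + 1/23)*(-10) = (0 + 1/23)*(-10) = (1/23)*(-10) = -10/23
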